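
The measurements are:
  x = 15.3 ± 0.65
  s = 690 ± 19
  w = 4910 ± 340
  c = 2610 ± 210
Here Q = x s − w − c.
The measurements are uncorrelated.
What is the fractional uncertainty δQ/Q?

Let p = x·s = 10600. δp/p = √((1·δx/x)² + (1·δs/s)²) = √(0.00180 + 0.000758) = 0.0506, so δp = 534.
Q = p − w − c: δQ = √(δp² + δw² + δc²) = √(2.86e+05 + 1.16e+05 + 44100) = 667
Q = 3040, so δQ/Q = 667/3040 = 0.220.

0.220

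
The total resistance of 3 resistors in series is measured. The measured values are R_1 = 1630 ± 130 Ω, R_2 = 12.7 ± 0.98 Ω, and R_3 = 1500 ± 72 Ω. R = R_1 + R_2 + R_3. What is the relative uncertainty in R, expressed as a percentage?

For a sum/difference, combine absolute errors in quadrature:
  (δR_1)² = 16900;  (δR_2)² = 0.960;  (δR_3)² = 5180
δR = √(22100) = 149 Ω
R = 3140 Ω, so δR/R = 149/3140 = 0.0473.

4.73%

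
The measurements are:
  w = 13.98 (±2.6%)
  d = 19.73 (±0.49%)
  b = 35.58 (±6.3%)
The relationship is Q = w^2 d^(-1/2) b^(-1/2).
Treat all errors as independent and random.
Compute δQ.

0.449

Since Q is a product/quotient, work with relative uncertainties:
  (2·δw/w)² = (2×0.0260)² = 0.00270;  (−½·δd/d)² = (-0.5×0.00490)² = 6e-06;  (−½·δb/b)² = (-0.5×0.0630)² = 0.000992
δQ/Q = √(0.00370) = 0.0608
Q = 7.376, so δQ = 0.0608 × 7.376 = 0.449.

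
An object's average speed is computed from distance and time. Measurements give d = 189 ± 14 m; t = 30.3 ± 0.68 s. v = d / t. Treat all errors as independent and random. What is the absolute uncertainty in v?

For a monomial v ∝ d, t^-1, fractional errors add in quadrature:
  (1·δd/d)² = (1×0.0741)² = 0.00549;  (-1·δt/t)² = (-1×0.0224)² = 0.000504
δv/v = √(0.00599) = 0.0774
v = 6.24 m/s, so δv = 0.0774 × 6.24 = 0.483 m/s.

0.483 m/s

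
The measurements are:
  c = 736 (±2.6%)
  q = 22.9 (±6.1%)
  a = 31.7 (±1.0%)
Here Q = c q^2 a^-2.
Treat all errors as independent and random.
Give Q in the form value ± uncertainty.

Q is a product of powers, so relative uncertainties combine in quadrature:
  (1·δc/c)² = (1×0.0260)² = 0.000676;  (2·δq/q)² = (2×0.0610)² = 0.0149;  (-2·δa/a)² = (-2×0.0100)² = 0.000400
δQ/Q = √(0.0160) = 0.126
Q = 384, so δQ = 0.126 × 384 = 48.5.

384 ± 48.5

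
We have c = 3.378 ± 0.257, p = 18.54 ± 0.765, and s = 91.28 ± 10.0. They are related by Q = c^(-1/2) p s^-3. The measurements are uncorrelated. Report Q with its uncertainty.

(1.326 ± 0.442) × 10^-5

Q is a product of powers, so relative uncertainties combine in quadrature:
  (−½·δc/c)² = (-0.5×0.0761)² = 0.00145;  (1·δp/p)² = (1×0.0413)² = 0.00170;  (-3·δs/s)² = (-3×0.110)² = 0.108
δQ/Q = √(0.111) = 0.333
Q = 1.326e-05, so δQ = 0.333 × 1.326e-05 = 4.42e-06.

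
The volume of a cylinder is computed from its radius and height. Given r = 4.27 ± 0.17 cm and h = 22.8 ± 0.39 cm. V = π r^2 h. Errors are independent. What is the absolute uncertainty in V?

106 cm^3

Relative error in a monomial: (δV/V)² = Σ (nᵢ · δxᵢ/xᵢ)².
  (2·δr/r)² = (2×0.0398)² = 0.00634;  (1·δh/h)² = (1×0.0171)² = 0.000293
δV/V = √(0.00663) = 0.0814
V = 1310 cm^3, so δV = 0.0814 × 1310 = 106 cm^3.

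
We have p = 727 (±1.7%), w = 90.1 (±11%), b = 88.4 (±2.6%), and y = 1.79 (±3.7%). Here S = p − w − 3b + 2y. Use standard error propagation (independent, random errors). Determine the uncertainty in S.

S is a linear combination, so absolute uncertainties add in quadrature:
  (δp)² = 153;  (δw)² = 98.2;  (3·δb)² = 47.5;  (2·δy)² = 0.0175
δS = √(299) = 17.3

17.3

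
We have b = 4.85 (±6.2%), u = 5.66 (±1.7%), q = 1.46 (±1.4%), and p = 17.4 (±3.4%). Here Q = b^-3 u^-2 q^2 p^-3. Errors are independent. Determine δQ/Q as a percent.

21.7%

Since Q is a product/quotient, work with relative uncertainties:
  (-3·δb/b)² = (-3×0.0620)² = 0.0346;  (-2·δu/u)² = (-2×0.0170)² = 0.00116;  (2·δq/q)² = (2×0.0140)² = 0.000784;  (-3·δp/p)² = (-3×0.0340)² = 0.0104
δQ/Q = √(0.0469) = 0.217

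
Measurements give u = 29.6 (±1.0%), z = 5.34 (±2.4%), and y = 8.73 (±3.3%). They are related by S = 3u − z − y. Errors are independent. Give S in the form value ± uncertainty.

For a sum/difference, combine absolute errors in quadrature:
  (3·δu)² = 0.789;  (δz)² = 0.0164;  (δy)² = 0.0830
δS = √(0.888) = 0.942
S = 74.7.

74.7 ± 0.942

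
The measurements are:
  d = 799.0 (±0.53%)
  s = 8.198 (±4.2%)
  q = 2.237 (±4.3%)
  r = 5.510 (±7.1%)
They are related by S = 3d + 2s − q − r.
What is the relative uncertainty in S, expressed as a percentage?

Each term contributes (cᵢ δxᵢ)² to (δS)²:
  (3·δd)² = 161;  (2·δs)² = 0.474;  (δq)² = 0.00925;  (δr)² = 0.153
δS = √(162) = 12.7
S = 2406, so δS/S = 12.7/2406 = 0.00529.

0.529%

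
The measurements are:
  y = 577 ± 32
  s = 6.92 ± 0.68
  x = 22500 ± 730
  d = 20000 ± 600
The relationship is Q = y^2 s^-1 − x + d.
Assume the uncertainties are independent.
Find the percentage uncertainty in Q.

15.8%

Let p = y^2·s^-1 = 48100. δp/p = √((2·δy/y)² + (-1·δs/s)²) = √(0.0123 + 0.00966) = 0.148, so δp = 7130.
Q = p − x + d: δQ = √(δp² + δx² + δd²) = √(5.08e+07 + 5.33e+05 + 3.6e+05) = 7190
Q = 45600, so δQ/Q = 7190/45600 = 0.158.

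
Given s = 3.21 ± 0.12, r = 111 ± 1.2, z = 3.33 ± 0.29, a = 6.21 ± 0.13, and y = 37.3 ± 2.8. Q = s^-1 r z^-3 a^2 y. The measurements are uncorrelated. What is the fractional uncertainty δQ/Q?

0.278

Relative error in a monomial: (δQ/Q)² = Σ (nᵢ · δxᵢ/xᵢ)².
  (-1·δs/s)² = (-1×0.0374)² = 0.00140;  (1·δr/r)² = (1×0.0108)² = 0.000117;  (-3·δz/z)² = (-3×0.0871)² = 0.0683;  (2·δa/a)² = (2×0.0209)² = 0.00175;  (1·δy/y)² = (1×0.0751)² = 0.00564
δQ/Q = √(0.0772) = 0.278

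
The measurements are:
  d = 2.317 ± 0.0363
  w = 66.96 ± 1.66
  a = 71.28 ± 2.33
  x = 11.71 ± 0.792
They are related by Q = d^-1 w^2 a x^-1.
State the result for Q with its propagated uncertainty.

Each factor contributes (exponent × relative error)² to (δQ/Q)²:
  (-1·δd/d)² = (-1×0.0157)² = 0.000245;  (2·δw/w)² = (2×0.0248)² = 0.00246;  (1·δa/a)² = (1×0.0327)² = 0.00107;  (-1·δx/x)² = (-1×0.0676)² = 0.00457
δQ/Q = √(0.00835) = 0.0914
Q = 11780, so δQ = 0.0914 × 11780 = 1080.

11780 ± 1080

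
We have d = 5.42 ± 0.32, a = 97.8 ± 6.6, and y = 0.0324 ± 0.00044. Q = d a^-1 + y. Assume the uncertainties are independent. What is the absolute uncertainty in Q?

0.00499

Let p = d·a^-1 = 0.0554. δp/p = √((1·δd/d)² + (-1·δa/a)²) = √(0.00349 + 0.00455) = 0.0897, so δp = 0.00497.
Q = p + y: δQ = √(δp² + δy²) = √(2.47e-05 + 1.94e-07) = 0.00499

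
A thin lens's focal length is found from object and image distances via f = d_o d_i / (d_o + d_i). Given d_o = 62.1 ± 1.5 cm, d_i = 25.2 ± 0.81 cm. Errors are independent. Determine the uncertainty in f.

∂f/∂d_o = (d_i/(d_o+d_i))² = 0.0833;  ∂f/∂d_i = (d_o/(d_o+d_i))² = 0.506
δf = √((∂f/∂d_o · δd_o)² + (∂f/∂d_i · δd_i)²) = √(0.0156 + 0.168) = 0.428 cm

0.428 cm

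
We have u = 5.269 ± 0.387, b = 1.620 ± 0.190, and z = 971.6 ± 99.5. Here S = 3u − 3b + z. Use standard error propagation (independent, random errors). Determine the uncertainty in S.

99.5

Each term contributes (cᵢ δxᵢ)² to (δS)²:
  (3·δu)² = 1.35;  (3·δb)² = 0.325;  (δz)² = 9900
δS = √(9900) = 99.5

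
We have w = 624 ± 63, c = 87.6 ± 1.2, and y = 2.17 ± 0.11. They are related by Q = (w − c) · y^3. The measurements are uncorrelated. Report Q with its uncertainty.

Let u = w − c = 536. δu = √(δw² + δc²) = √(3970 + 1.44) = 63.0, so δu/u = 0.117.
Q is then a monomial in u, y:
δQ/Q = √((δu/u)² + (3·δy/y)²) = √(0.0138 + 0.0231) = 0.192
Q = 5480, so δQ = 0.192 × 5480 = 1050.

5480 ± 1050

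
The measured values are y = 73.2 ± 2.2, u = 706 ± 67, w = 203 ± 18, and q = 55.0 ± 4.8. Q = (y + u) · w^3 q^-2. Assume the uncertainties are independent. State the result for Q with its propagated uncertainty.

Let h = y + u = 779. δh = √(δy² + δu²) = √(4.84 + 4490) = 67.0, so δh/h = 0.0860.
Q is then a monomial in h, w, q:
δQ/Q = √((δh/h)² + (3·δw/w)² + (-2·δq/q)²) = √(0.00740 + 0.0708 + 0.0305) = 0.330
Q = 2.15e+06, so δQ = 0.330 × 2.15e+06 = 7.1e+05.

(2.15 ± 0.710) × 10^6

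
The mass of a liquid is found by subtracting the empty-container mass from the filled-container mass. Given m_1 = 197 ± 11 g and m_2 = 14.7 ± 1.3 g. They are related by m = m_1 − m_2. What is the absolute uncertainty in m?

11.1 g

Absolute uncertainties add in quadrature for a linear combination:
  (δm_1)² = 121;  (δm_2)² = 1.69
δm = √(123) = 11.1 g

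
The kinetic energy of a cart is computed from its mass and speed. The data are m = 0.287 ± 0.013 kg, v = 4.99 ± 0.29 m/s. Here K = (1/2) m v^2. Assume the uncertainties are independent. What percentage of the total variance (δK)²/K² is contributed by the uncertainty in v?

86.8%

(δK/K)² = (1·δm/m)² + (2·δv/v)²
  m term: (1×0.0453)² = 0.00205
  v term: (2×0.0581)² = 0.0135
Total = 0.0156. Share from v = 0.0135/0.0156 = 0.868.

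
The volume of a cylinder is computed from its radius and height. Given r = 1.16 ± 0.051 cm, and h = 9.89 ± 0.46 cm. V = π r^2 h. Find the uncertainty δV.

4.16 cm^3

V is a product of powers, so relative uncertainties combine in quadrature:
  (2·δr/r)² = (2×0.0440)² = 0.00773;  (1·δh/h)² = (1×0.0465)² = 0.00216
δV/V = √(0.00990) = 0.0995
V = 41.8 cm^3, so δV = 0.0995 × 41.8 = 4.16 cm^3.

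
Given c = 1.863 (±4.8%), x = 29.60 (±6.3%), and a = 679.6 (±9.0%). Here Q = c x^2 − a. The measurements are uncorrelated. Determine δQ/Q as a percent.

Let p = c·x^2 = 1632. δp/p = √((1·δc/c)² + (2·δx/x)²) = √(0.00230 + 0.0159) = 0.135, so δp = 220.
Q = p − a: δQ = √(δp² + δa²) = √(48400 + 3740) = 228
Q = 952.7, so δQ/Q = 228/952.7 = 0.240.

24.0%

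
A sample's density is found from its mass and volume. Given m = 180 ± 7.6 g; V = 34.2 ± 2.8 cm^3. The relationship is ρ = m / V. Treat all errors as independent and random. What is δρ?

0.485 g/cm^3

Each factor contributes (exponent × relative error)² to (δρ/ρ)²:
  (1·δm/m)² = (1×0.0422)² = 0.00178;  (-1·δV/V)² = (-1×0.0819)² = 0.00670
δρ/ρ = √(0.00849) = 0.0921
ρ = 5.26 g/cm^3, so δρ = 0.0921 × 5.26 = 0.485 g/cm^3.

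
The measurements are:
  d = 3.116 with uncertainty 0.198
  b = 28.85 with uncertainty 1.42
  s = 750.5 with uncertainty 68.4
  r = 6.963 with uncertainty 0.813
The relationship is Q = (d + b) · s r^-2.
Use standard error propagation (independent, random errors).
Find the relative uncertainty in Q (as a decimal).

0.255

Let u = d + b = 31.97. δu = √(δd² + δb²) = √(0.0392 + 2.02) = 1.43, so δu/u = 0.0449.
Q is then a monomial in u, s, r:
δQ/Q = √((δu/u)² + (1·δs/s)² + (-2·δr/r)²) = √(0.00201 + 0.00831 + 0.0545) = 0.255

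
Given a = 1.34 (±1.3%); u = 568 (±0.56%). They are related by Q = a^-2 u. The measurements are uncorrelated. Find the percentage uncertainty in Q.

Relative error in a monomial: (δQ/Q)² = Σ (nᵢ · δxᵢ/xᵢ)².
  (-2·δa/a)² = (-2×0.0130)² = 0.000676;  (1·δu/u)² = (1×0.00560)² = 3.14e-05
δQ/Q = √(0.000707) = 0.0266

2.66%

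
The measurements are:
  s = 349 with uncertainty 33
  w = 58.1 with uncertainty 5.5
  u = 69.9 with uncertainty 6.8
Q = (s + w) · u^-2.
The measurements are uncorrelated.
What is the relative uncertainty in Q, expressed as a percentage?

Let h = s + w = 407. δh = √(δs² + δw²) = √(1090 + 30.2) = 33.5, so δh/h = 0.0822.
Q is then a monomial in h, u:
δQ/Q = √((δh/h)² + (-2·δu/u)²) = √(0.00675 + 0.0379) = 0.211

21.1%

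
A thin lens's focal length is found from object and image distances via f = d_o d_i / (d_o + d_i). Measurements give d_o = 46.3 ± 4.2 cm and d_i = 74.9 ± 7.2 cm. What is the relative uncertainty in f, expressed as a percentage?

6.70%

∂f/∂d_o = (d_i/(d_o+d_i))² = 0.382;  ∂f/∂d_i = (d_o/(d_o+d_i))² = 0.146
δf = √((∂f/∂d_o · δd_o)² + (∂f/∂d_i · δd_i)²) = √(2.57 + 1.10) = 1.92 cm
f = 28.6 cm, so δf/f = 1.92/28.6 = 0.0670.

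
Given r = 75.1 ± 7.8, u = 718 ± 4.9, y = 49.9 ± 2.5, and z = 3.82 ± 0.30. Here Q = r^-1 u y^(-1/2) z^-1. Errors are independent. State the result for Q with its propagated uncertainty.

Q is a product of powers, so relative uncertainties combine in quadrature:
  (-1·δr/r)² = (-1×0.104)² = 0.0108;  (1·δu/u)² = (1×0.00682)² = 4.66e-05;  (−½·δy/y)² = (-0.5×0.0501)² = 0.000628;  (-1·δz/z)² = (-1×0.0785)² = 0.00617
δQ/Q = √(0.0176) = 0.133
Q = 0.354, so δQ = 0.133 × 0.354 = 0.0470.

0.354 ± 0.0470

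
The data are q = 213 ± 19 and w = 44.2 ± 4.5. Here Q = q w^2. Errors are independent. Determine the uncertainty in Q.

Q is a product of powers, so relative uncertainties combine in quadrature:
  (1·δq/q)² = (1×0.0892)² = 0.00796;  (2·δw/w)² = (2×0.102)² = 0.0415
δQ/Q = √(0.0494) = 0.222
Q = 4.16e+05, so δQ = 0.222 × 4.16e+05 = 92500.

92500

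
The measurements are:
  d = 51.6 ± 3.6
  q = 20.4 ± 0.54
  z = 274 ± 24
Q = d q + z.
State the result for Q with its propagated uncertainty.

Let p = d·q = 1050. δp/p = √((1·δd/d)² + (1·δq/q)²) = √(0.00487 + 0.000701) = 0.0746, so δp = 78.5.
Q = p + z: δQ = √(δp² + δz²) = √(6170 + 576) = 82.1
Q = 1330.

1330 ± 82.1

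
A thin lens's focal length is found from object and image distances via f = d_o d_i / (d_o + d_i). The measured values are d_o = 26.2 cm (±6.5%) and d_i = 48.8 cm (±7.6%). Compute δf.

0.851 cm

∂f/∂d_o = (d_i/(d_o+d_i))² = 0.423;  ∂f/∂d_i = (d_o/(d_o+d_i))² = 0.122
δf = √((∂f/∂d_o · δd_o)² + (∂f/∂d_i · δd_i)²) = √(0.520 + 0.205) = 0.851 cm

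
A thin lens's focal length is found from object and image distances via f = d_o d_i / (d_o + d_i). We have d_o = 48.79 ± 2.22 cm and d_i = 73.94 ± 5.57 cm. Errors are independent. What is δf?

1.19 cm

∂f/∂d_o = (d_i/(d_o+d_i))² = 0.363;  ∂f/∂d_i = (d_o/(d_o+d_i))² = 0.158
δf = √((∂f/∂d_o · δd_o)² + (∂f/∂d_i · δd_i)²) = √(0.649 + 0.775) = 1.19 cm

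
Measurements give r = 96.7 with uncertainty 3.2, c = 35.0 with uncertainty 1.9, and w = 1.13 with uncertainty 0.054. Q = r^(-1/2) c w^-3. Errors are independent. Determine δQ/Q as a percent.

Products/powers → add relative errors in quadrature, weighted by exponent:
  (−½·δr/r)² = (-0.5×0.0331)² = 0.000274;  (1·δc/c)² = (1×0.0543)² = 0.00295;  (-3·δw/w)² = (-3×0.0478)² = 0.0206
δQ/Q = √(0.0238) = 0.154

15.4%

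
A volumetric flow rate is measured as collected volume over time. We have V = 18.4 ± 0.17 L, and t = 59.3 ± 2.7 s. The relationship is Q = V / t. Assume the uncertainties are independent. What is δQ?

Q is a product of powers, so relative uncertainties combine in quadrature:
  (1·δV/V)² = (1×0.00924)² = 8.54e-05;  (-1·δt/t)² = (-1×0.0455)² = 0.00207
δQ/Q = √(0.00216) = 0.0465
Q = 0.310 L/s, so δQ = 0.0465 × 0.310 = 0.0144 L/s.

0.0144 L/s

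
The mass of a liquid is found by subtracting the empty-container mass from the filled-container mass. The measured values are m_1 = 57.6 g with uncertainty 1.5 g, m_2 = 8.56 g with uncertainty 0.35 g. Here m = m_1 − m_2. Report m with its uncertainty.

49.0 ± 1.54 g

Each term contributes (cᵢ δxᵢ)² to (δm)²:
  (δm_1)² = 2.25;  (δm_2)² = 0.122
δm = √(2.37) = 1.54 g
m = 49.0 g.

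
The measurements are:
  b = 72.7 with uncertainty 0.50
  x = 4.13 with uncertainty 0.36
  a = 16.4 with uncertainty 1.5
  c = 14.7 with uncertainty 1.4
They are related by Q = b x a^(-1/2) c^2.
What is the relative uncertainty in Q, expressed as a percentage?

21.5%

Q is a product of powers, so relative uncertainties combine in quadrature:
  (1·δb/b)² = (1×0.00688)² = 4.73e-05;  (1·δx/x)² = (1×0.0872)² = 0.00760;  (−½·δa/a)² = (-0.5×0.0915)² = 0.00209;  (2·δc/c)² = (2×0.0952)² = 0.0363
δQ/Q = √(0.0460) = 0.215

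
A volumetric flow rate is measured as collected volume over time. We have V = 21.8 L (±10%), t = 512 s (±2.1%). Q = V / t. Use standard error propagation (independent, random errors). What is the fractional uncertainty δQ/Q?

Relative error in a monomial: (δQ/Q)² = Σ (nᵢ · δxᵢ/xᵢ)².
  (1·δV/V)² = (1×0.100)² = 0.0100;  (-1·δt/t)² = (-1×0.0210)² = 0.000441
δQ/Q = √(0.0104) = 0.102

0.102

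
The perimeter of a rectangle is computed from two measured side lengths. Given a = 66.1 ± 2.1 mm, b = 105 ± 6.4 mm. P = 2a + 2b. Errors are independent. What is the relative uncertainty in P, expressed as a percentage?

Absolute uncertainties add in quadrature for a linear combination:
  (2·δa)² = 17.6;  (2·δb)² = 164
δP = √(181) = 13.5 mm
P = 342 mm, so δP/P = 13.5/342 = 0.0394.

3.94%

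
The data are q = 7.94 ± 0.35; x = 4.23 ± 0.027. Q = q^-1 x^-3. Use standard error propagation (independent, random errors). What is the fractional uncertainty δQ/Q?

0.0481

Each factor contributes (exponent × relative error)² to (δQ/Q)²:
  (-1·δq/q)² = (-1×0.0441)² = 0.00194;  (-3·δx/x)² = (-3×0.00638)² = 0.000367
δQ/Q = √(0.00231) = 0.0481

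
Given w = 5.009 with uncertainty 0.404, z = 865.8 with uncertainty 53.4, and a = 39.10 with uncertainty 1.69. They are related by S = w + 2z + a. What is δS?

107

Each term contributes (cᵢ δxᵢ)² to (δS)²:
  (δw)² = 0.163;  (2·δz)² = 11400;  (δa)² = 2.86
δS = √(11400) = 107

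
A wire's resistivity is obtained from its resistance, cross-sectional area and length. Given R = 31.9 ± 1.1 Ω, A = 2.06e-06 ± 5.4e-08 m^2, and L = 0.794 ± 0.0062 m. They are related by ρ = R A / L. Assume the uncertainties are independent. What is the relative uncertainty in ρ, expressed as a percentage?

For a monomial ρ ∝ R, A, L^-1, fractional errors add in quadrature:
  (1·δR/R)² = (1×0.0345)² = 0.00119;  (1·δA/A)² = (1×0.0262)² = 0.000687;  (-1·δL/L)² = (-1×0.00781)² = 6.1e-05
δρ/ρ = √(0.00194) = 0.0440

4.40%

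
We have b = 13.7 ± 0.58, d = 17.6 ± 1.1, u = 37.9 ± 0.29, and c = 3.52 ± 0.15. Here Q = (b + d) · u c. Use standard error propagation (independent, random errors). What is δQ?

245

Let w = b + d = 31.3. δw = √(δb² + δd²) = √(0.336 + 1.21) = 1.24, so δw/w = 0.0397.
Q is then a monomial in w, u, c:
δQ/Q = √((δw/w)² + (1·δu/u)² + (1·δc/c)²) = √(0.00158 + 5.85e-05 + 0.00182) = 0.0588
Q = 4180, so δQ = 0.0588 × 4180 = 245.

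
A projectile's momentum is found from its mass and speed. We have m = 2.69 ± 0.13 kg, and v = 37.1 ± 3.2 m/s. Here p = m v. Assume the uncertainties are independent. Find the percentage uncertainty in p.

Each factor contributes (exponent × relative error)² to (δp/p)²:
  (1·δm/m)² = (1×0.0483)² = 0.00234;  (1·δv/v)² = (1×0.0863)² = 0.00744
δp/p = √(0.00978) = 0.0989

9.89%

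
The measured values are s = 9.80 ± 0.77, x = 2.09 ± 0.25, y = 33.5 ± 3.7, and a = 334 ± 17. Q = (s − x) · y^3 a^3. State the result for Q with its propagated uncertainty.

(1.08 ± 0.410) × 10^13

Let u = s − x = 7.71. δu = √(δs² + δx²) = √(0.593 + 0.0625) = 0.810, so δu/u = 0.105.
Q is then a monomial in u, y, a:
δQ/Q = √((δu/u)² + (3·δy/y)² + (3·δa/a)²) = √(0.0110 + 0.110 + 0.0233) = 0.380
Q = 1.08e+13, so δQ = 0.380 × 1.08e+13 = 4.1e+12.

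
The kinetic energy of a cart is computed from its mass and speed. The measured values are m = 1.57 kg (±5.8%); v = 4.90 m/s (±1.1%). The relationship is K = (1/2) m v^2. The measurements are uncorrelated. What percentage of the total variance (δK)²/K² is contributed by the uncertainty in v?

12.6%

(δK/K)² = (1·δm/m)² + (2·δv/v)²
  m term: (1×0.0580)² = 0.00336
  v term: (2×0.0110)² = 0.000484
Total = 0.00385. Share from v = 0.000484/0.00385 = 0.126.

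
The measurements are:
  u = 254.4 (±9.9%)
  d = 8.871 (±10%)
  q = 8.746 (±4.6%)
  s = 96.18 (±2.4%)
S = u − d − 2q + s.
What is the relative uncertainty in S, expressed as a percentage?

Each term contributes (cᵢ δxᵢ)² to (δS)²:
  (δu)² = 634;  (δd)² = 0.787;  (2·δq)² = 0.647;  (δs)² = 5.33
δS = √(641) = 25.3
S = 324.2, so δS/S = 25.3/324.2 = 0.0781.

7.81%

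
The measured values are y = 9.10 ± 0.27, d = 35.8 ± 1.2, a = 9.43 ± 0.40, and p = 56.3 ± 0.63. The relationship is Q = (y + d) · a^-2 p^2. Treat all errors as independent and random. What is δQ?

Let u = y + d = 44.9. δu = √(δy² + δd²) = √(0.0729 + 1.44) = 1.23, so δu/u = 0.0274.
Q is then a monomial in u, a, p:
δQ/Q = √((δu/u)² + (-2·δa/a)² + (2·δp/p)²) = √(0.000750 + 0.00720 + 0.000501) = 0.0919
Q = 1600, so δQ = 0.0919 × 1600 = 147.

147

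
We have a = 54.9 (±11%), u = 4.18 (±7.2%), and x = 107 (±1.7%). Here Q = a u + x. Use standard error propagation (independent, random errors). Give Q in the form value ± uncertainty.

Let p = a·u = 229. δp/p = √((1·δa/a)² + (1·δu/u)²) = √(0.0121 + 0.00518) = 0.131, so δp = 30.2.
Q = p + x: δQ = √(δp² + δx²) = √(910 + 3.31) = 30.2
Q = 336.

336 ± 30.2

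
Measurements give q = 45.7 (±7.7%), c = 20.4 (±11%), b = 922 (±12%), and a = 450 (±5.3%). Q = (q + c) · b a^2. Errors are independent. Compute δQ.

2.12e+09

Let u = q + c = 66.1. δu = √(δq² + δc²) = √(12.4 + 5.04) = 4.17, so δu/u = 0.0631.
Q is then a monomial in u, b, a:
δQ/Q = √((δu/u)² + (1·δb/b)² + (2·δa/a)²) = √(0.00399 + 0.0144 + 0.0112) = 0.172
Q = 1.23e+10, so δQ = 0.172 × 1.23e+10 = 2.12e+09.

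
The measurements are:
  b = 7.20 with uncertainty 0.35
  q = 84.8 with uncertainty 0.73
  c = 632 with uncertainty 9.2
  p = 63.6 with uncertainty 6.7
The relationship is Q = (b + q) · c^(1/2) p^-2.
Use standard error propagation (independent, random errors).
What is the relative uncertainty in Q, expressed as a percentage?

Let u = b + q = 92.0. δu = √(δb² + δq²) = √(0.122 + 0.533) = 0.810, so δu/u = 0.00880.
Q is then a monomial in u, c, p:
δQ/Q = √((δu/u)² + (½·δc/c)² + (-2·δp/p)²) = √(7.74e-05 + 5.3e-05 + 0.0444) = 0.211

21.1%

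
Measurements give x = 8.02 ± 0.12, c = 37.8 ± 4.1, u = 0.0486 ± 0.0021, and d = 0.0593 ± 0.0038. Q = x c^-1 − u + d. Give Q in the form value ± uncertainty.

0.223 ± 0.0236

Let p = x·c^-1 = 0.212. δp/p = √((1·δx/x)² + (-1·δc/c)²) = √(0.000224 + 0.0118) = 0.109, so δp = 0.0232.
Q = p − u + d: δQ = √(δp² + δu² + δd²) = √(0.000540 + 4.41e-06 + 1.44e-05) = 0.0236
Q = 0.223.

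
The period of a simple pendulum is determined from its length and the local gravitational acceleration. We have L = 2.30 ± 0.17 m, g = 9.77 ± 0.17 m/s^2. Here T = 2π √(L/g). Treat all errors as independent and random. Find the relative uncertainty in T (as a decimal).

For a monomial T ∝ L^(1/2), g^(-1/2), fractional errors add in quadrature:
  (½·δL/L)² = (0.5×0.0739)² = 0.00137;  (−½·δg/g)² = (-0.5×0.0174)² = 7.57e-05
δT/T = √(0.00144) = 0.0380

0.0380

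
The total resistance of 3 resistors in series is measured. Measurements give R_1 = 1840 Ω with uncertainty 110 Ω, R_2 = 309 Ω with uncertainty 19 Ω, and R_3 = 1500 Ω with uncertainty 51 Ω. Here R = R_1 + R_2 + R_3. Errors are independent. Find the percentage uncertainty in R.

3.36%

R is a linear combination, so absolute uncertainties add in quadrature:
  (δR_1)² = 12100;  (δR_2)² = 361;  (δR_3)² = 2600
δR = √(15100) = 123 Ω
R = 3650 Ω, so δR/R = 123/3650 = 0.0336.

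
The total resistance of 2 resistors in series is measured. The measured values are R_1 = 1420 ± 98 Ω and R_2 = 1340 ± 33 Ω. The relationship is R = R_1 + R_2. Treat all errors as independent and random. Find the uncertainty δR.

103 Ω

Sums and differences: (δR)² = Σ (cᵢ δxᵢ)².
  (δR_1)² = 9600;  (δR_2)² = 1090
δR = √(10700) = 103 Ω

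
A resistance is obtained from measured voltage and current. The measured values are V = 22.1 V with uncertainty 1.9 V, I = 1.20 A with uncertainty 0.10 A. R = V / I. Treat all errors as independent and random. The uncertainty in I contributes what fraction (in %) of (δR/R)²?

(δR/R)² = (1·δV/V)² + (-1·δI/I)²
  V term: (1×0.0860)² = 0.00739
  I term: (-1×0.0833)² = 0.00694
Total = 0.0143. Share from I = 0.00694/0.0143 = 0.484.

48.4%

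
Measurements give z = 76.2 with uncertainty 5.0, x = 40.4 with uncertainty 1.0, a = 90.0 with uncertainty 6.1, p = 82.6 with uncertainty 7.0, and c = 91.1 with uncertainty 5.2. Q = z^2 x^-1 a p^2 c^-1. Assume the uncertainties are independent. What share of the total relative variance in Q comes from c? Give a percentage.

(δQ/Q)² = (2·δz/z)² + (-1·δx/x)² + (1·δa/a)² + (2·δp/p)² + (-1·δc/c)²
  z term: (2×0.0656)² = 0.0172
  x term: (-1×0.0248)² = 0.000613
  a term: (1×0.0678)² = 0.00459
  p term: (2×0.0847)² = 0.0287
  c term: (-1×0.0571)² = 0.00326
Total = 0.0544. Share from c = 0.00326/0.0544 = 0.0599.

5.99%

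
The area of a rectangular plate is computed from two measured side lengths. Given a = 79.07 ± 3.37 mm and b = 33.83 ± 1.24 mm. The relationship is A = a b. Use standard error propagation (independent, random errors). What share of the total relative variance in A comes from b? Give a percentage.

(δA/A)² = (1·δa/a)² + (1·δb/b)²
  a term: (1×0.0426)² = 0.00182
  b term: (1×0.0367)² = 0.00134
Total = 0.00316. Share from b = 0.00134/0.00316 = 0.425.

42.5%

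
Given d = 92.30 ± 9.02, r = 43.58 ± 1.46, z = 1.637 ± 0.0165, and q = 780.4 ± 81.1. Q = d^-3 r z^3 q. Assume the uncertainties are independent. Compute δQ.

Products/powers → add relative errors in quadrature, weighted by exponent:
  (-3·δd/d)² = (-3×0.0977)² = 0.0860;  (1·δr/r)² = (1×0.0335)² = 0.00112;  (3·δz/z)² = (3×0.0101)² = 0.000914;  (1·δq/q)² = (1×0.104)² = 0.0108
δQ/Q = √(0.0988) = 0.314
Q = 0.1897, so δQ = 0.314 × 0.1897 = 0.0596.

0.0596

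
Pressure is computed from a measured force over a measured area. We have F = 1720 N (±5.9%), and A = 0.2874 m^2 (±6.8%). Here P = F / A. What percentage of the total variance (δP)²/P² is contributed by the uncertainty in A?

57.1%

(δP/P)² = (1·δF/F)² + (-1·δA/A)²
  F term: (1×0.0590)² = 0.00348
  A term: (-1×0.0680)² = 0.00462
Total = 0.00811. Share from A = 0.00462/0.00811 = 0.571.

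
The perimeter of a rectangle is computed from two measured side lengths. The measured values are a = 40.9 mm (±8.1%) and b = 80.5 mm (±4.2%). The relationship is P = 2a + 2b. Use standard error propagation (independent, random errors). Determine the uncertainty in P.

9.47 mm

Sums and differences: (δP)² = Σ (cᵢ δxᵢ)².
  (2·δa)² = 43.9;  (2·δb)² = 45.7
δP = √(89.6) = 9.47 mm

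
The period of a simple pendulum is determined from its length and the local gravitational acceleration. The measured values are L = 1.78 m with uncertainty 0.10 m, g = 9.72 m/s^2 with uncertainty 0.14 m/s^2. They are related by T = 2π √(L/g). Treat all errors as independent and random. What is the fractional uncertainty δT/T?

Products/powers → add relative errors in quadrature, weighted by exponent:
  (½·δL/L)² = (0.5×0.0562)² = 0.000789;  (−½·δg/g)² = (-0.5×0.0144)² = 5.19e-05
δT/T = √(0.000841) = 0.0290

0.0290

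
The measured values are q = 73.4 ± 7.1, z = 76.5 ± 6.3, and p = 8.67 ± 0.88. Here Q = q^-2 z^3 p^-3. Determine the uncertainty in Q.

Since Q is a product/quotient, work with relative uncertainties:
  (-2·δq/q)² = (-2×0.0967)² = 0.0374;  (3·δz/z)² = (3×0.0824)² = 0.0610;  (-3·δp/p)² = (-3×0.101)² = 0.0927
δQ/Q = √(0.191) = 0.437
Q = 0.128, so δQ = 0.437 × 0.128 = 0.0558.

0.0558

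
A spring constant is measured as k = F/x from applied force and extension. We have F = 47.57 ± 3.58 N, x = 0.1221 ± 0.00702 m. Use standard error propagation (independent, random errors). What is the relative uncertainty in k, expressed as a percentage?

Relative error in a monomial: (δk/k)² = Σ (nᵢ · δxᵢ/xᵢ)².
  (1·δF/F)² = (1×0.0753)² = 0.00566;  (-1·δx/x)² = (-1×0.0575)² = 0.00331
δk/k = √(0.00897) = 0.0947

9.47%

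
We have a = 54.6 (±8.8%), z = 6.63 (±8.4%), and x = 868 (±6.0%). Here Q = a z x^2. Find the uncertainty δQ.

Q is a product of powers, so relative uncertainties combine in quadrature:
  (1·δa/a)² = (1×0.0880)² = 0.00774;  (1·δz/z)² = (1×0.0840)² = 0.00706;  (2·δx/x)² = (2×0.0600)² = 0.0144
δQ/Q = √(0.0292) = 0.171
Q = 2.73e+08, so δQ = 0.171 × 2.73e+08 = 4.66e+07.

4.66e+07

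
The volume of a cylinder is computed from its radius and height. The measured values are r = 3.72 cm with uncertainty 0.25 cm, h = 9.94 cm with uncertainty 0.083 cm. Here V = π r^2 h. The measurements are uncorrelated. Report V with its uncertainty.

432 ± 58.2 cm^3

Since V is a product/quotient, work with relative uncertainties:
  (2·δr/r)² = (2×0.0672)² = 0.0181;  (1·δh/h)² = (1×0.00835)² = 6.97e-05
δV/V = √(0.0181) = 0.135
V = 432 cm^3, so δV = 0.135 × 432 = 58.2 cm^3.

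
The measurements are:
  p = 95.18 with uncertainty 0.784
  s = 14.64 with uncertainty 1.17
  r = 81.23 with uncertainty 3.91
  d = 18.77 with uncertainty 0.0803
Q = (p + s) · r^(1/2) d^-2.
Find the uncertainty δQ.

0.0803

Let u = p + s = 109.8. δu = √(δp² + δs²) = √(0.615 + 1.37) = 1.41, so δu/u = 0.0128.
Q is then a monomial in u, r, d:
δQ/Q = √((δu/u)² + (½·δr/r)² + (-2·δd/d)²) = √(0.000164 + 0.000579 + 7.32e-05) = 0.0286
Q = 2.809, so δQ = 0.0286 × 2.809 = 0.0803.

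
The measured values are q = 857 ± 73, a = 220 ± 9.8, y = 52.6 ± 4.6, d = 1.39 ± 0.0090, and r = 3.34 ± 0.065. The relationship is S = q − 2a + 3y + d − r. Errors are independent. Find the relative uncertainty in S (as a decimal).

Sums and differences: (δS)² = Σ (cᵢ δxᵢ)².
  (δq)² = 5330;  (2·δa)² = 384;  (3·δy)² = 190;  (δd)² = 8.1e-05;  (δr)² = 0.00423
δS = √(5900) = 76.8
S = 573, so δS/S = 76.8/573 = 0.134.

0.134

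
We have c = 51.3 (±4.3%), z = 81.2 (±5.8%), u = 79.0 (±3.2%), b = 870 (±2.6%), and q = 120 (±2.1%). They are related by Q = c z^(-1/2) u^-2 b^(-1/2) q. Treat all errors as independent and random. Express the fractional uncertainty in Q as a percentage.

For a monomial Q ∝ c, z^(-1/2), u^-2, b^(-1/2), q, fractional errors add in quadrature:
  (1·δc/c)² = (1×0.0430)² = 0.00185;  (−½·δz/z)² = (-0.5×0.0580)² = 0.000841;  (-2·δu/u)² = (-2×0.0320)² = 0.00410;  (−½·δb/b)² = (-0.5×0.0260)² = 0.000169;  (1·δq/q)² = (1×0.0210)² = 0.000441
δQ/Q = √(0.00740) = 0.0860

8.60%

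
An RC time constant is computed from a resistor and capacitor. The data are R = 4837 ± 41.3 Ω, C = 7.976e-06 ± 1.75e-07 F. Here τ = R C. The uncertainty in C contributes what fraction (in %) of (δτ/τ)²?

(δτ/τ)² = (1·δR/R)² + (1·δC/C)²
  R term: (1×0.00854)² = 7.29e-05
  C term: (1×0.0219)² = 0.000481
Total = 0.000554. Share from C = 0.000481/0.000554 = 0.868.

86.8%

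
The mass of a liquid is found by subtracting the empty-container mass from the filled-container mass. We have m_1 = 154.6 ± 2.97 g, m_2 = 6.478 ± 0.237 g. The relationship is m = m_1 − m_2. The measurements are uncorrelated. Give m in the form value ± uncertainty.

Each term contributes (cᵢ δxᵢ)² to (δm)²:
  (δm_1)² = 8.82;  (δm_2)² = 0.0562
δm = √(8.88) = 2.98 g
m = 148.1 g.

148.1 ± 2.98 g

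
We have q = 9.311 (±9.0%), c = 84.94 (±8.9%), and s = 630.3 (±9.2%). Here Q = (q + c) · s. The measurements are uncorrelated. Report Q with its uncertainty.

Let u = q + c = 94.25. δu = √(δq² + δc²) = √(0.702 + 57.1) = 7.61, so δu/u = 0.0807.
Q is then a monomial in u, s:
δQ/Q = √((δu/u)² + (1·δs/s)²) = √(0.00651 + 0.00846) = 0.122
Q = 59410, so δQ = 0.122 × 59410 = 7270.

59410 ± 7270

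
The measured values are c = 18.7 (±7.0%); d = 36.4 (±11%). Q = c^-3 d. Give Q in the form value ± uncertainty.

0.00557 ± 0.00132

Each factor contributes (exponent × relative error)² to (δQ/Q)²:
  (-3·δc/c)² = (-3×0.0700)² = 0.0441;  (1·δd/d)² = (1×0.110)² = 0.0121
δQ/Q = √(0.0562) = 0.237
Q = 0.00557, so δQ = 0.237 × 0.00557 = 0.00132.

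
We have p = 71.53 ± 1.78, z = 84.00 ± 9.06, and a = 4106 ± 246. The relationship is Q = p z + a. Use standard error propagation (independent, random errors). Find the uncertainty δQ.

Let w = p·z = 6009. δw/w = √((1·δp/p)² + (1·δz/z)²) = √(0.000619 + 0.0116) = 0.111, so δw = 665.
Q = w + a: δQ = √(δw² + δa²) = √(4.42e+05 + 60500) = 709

709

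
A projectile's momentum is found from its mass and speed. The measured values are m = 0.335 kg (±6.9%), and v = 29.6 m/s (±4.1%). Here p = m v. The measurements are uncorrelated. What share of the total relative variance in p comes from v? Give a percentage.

(δp/p)² = (1·δm/m)² + (1·δv/v)²
  m term: (1×0.0690)² = 0.00476
  v term: (1×0.0410)² = 0.00168
Total = 0.00644. Share from v = 0.00168/0.00644 = 0.261.

26.1%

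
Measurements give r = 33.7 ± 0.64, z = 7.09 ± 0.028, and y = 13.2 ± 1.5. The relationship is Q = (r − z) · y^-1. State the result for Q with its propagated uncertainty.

2.02 ± 0.234

Let u = r − z = 26.6. δu = √(δr² + δz²) = √(0.410 + 0.000784) = 0.641, so δu/u = 0.0241.
Q is then a monomial in u, y:
δQ/Q = √((δu/u)² + (-1·δy/y)²) = √(0.000580 + 0.0129) = 0.116
Q = 2.02, so δQ = 0.116 × 2.02 = 0.234.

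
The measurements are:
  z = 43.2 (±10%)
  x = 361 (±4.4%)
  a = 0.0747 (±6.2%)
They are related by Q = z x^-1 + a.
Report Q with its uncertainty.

Let p = z·x^-1 = 0.120. δp/p = √((1·δz/z)² + (-1·δx/x)²) = √(0.0100 + 0.00194) = 0.109, so δp = 0.0131.
Q = p + a: δQ = √(δp² + δa²) = √(0.000171 + 2.14e-05) = 0.0139
Q = 0.194.

0.194 ± 0.0139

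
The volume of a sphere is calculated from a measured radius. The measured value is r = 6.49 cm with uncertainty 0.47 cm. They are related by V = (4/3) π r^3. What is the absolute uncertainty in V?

Relative error in a monomial: (δV/V)² = Σ (nᵢ · δxᵢ/xᵢ)².
  (3·δr/r)² = (3×0.0724)² = 0.0472
δV/V = √(0.0472) = 0.217
V = 1150 cm^3, so δV = 0.217 × 1150 = 249 cm^3.

249 cm^3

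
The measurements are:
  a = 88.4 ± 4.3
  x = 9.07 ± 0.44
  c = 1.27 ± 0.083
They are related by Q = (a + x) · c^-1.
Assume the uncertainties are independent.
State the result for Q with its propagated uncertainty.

Let u = a + x = 97.5. δu = √(δa² + δx²) = √(18.5 + 0.194) = 4.32, so δu/u = 0.0443.
Q is then a monomial in u, c:
δQ/Q = √((δu/u)² + (-1·δc/c)²) = √(0.00197 + 0.00427) = 0.0790
Q = 76.7, so δQ = 0.0790 × 76.7 = 6.06.

76.7 ± 6.06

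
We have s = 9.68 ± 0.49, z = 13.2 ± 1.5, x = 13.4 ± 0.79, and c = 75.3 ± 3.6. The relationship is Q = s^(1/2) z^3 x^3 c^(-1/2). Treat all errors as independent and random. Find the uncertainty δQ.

7.65e+05

Q is a product of powers, so relative uncertainties combine in quadrature:
  (½·δs/s)² = (0.5×0.0506)² = 0.000641;  (3·δz/z)² = (3×0.114)² = 0.116;  (3·δx/x)² = (3×0.0590)² = 0.0313;  (−½·δc/c)² = (-0.5×0.0478)² = 0.000571
δQ/Q = √(0.149) = 0.386
Q = 1.98e+06, so δQ = 0.386 × 1.98e+06 = 7.65e+05.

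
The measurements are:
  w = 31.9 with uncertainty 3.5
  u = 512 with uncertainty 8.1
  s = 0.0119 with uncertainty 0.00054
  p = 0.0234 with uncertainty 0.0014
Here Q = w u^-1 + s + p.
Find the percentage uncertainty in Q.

Let h = w·u^-1 = 0.0623. δh/h = √((1·δw/w)² + (-1·δu/u)²) = √(0.0120 + 0.000250) = 0.111, so δh = 0.00691.
Q = h + s + p: δQ = √(δh² + δs² + δp²) = √(4.77e-05 + 2.92e-07 + 1.96e-06) = 0.00707
Q = 0.0976, so δQ/Q = 0.00707/0.0976 = 0.0724.

7.24%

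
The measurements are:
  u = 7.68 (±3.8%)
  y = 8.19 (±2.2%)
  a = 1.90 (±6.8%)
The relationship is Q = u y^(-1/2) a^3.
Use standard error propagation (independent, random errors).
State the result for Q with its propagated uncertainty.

18.4 ± 3.82

Products/powers → add relative errors in quadrature, weighted by exponent:
  (1·δu/u)² = (1×0.0380)² = 0.00144;  (−½·δy/y)² = (-0.5×0.0220)² = 0.000121;  (3·δa/a)² = (3×0.0680)² = 0.0416
δQ/Q = √(0.0432) = 0.208
Q = 18.4, so δQ = 0.208 × 18.4 = 3.82.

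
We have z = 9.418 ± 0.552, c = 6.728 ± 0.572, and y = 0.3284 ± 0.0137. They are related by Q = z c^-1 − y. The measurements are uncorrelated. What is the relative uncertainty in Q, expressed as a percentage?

Let p = z·c^-1 = 1.400. δp/p = √((1·δz/z)² + (-1·δc/c)²) = √(0.00344 + 0.00723) = 0.103, so δp = 0.145.
Q = p − y: δQ = √(δp² + δy²) = √(0.0209 + 0.000188) = 0.145
Q = 1.071, so δQ/Q = 0.145/1.071 = 0.136.

13.6%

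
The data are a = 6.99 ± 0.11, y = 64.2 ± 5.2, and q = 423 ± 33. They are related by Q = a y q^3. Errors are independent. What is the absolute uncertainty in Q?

Each factor contributes (exponent × relative error)² to (δQ/Q)²:
  (1·δa/a)² = (1×0.0157)² = 0.000248;  (1·δy/y)² = (1×0.0810)² = 0.00656;  (3·δq/q)² = (3×0.0780)² = 0.0548
δQ/Q = √(0.0616) = 0.248
Q = 3.4e+10, so δQ = 0.248 × 3.4e+10 = 8.43e+09.

8.43e+09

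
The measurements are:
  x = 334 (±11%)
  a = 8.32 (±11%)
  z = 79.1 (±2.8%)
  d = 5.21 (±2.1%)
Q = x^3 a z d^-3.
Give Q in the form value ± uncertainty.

(1.73 ± 0.615) × 10^8

Q is a product of powers, so relative uncertainties combine in quadrature:
  (3·δx/x)² = (3×0.110)² = 0.109;  (1·δa/a)² = (1×0.110)² = 0.0121;  (1·δz/z)² = (1×0.0280)² = 0.000784;  (-3·δd/d)² = (-3×0.0210)² = 0.00397
δQ/Q = √(0.126) = 0.355
Q = 1.73e+08, so δQ = 0.355 × 1.73e+08 = 6.15e+07.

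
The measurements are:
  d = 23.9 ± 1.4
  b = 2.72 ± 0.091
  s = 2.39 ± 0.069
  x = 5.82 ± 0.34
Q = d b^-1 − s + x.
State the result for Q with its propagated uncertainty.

Let p = d·b^-1 = 8.79. δp/p = √((1·δd/d)² + (-1·δb/b)²) = √(0.00343 + 0.00112) = 0.0675, so δp = 0.593.
Q = p − s + x: δQ = √(δp² + δs² + δx²) = √(0.351 + 0.00476 + 0.116) = 0.687
Q = 12.2.

12.2 ± 0.687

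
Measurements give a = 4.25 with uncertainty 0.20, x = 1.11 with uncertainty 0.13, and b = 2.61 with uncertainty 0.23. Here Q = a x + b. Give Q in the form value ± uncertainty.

Let p = a·x = 4.72. δp/p = √((1·δa/a)² + (1·δx/x)²) = √(0.00221 + 0.0137) = 0.126, so δp = 0.595.
Q = p + b: δQ = √(δp² + δb²) = √(0.355 + 0.0529) = 0.638
Q = 7.33.

7.33 ± 0.638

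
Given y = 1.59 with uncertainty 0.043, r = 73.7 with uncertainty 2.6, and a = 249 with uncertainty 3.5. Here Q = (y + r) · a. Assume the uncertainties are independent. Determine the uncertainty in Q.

Let u = y + r = 75.3. δu = √(δy² + δr²) = √(0.00185 + 6.76) = 2.60, so δu/u = 0.0345.
Q is then a monomial in u, a:
δQ/Q = √((δu/u)² + (1·δa/a)²) = √(0.00119 + 0.000198) = 0.0373
Q = 18700, so δQ = 0.0373 × 18700 = 699.

699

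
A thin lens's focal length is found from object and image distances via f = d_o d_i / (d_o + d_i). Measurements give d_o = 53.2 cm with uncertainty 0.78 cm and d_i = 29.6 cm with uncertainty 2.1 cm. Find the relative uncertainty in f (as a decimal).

0.0459

∂f/∂d_o = (d_i/(d_o+d_i))² = 0.128;  ∂f/∂d_i = (d_o/(d_o+d_i))² = 0.413
δf = √((∂f/∂d_o · δd_o)² + (∂f/∂d_i · δd_i)²) = √(0.00994 + 0.752) = 0.873 cm
f = 19.0 cm, so δf/f = 0.873/19.0 = 0.0459.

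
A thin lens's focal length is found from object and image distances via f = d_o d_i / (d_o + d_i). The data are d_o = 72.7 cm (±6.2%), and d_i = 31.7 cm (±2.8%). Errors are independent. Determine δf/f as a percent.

∂f/∂d_o = (d_i/(d_o+d_i))² = 0.0922;  ∂f/∂d_i = (d_o/(d_o+d_i))² = 0.485
δf = √((∂f/∂d_o · δd_o)² + (∂f/∂d_i · δd_i)²) = √(0.173 + 0.185) = 0.598 cm
f = 22.1 cm, so δf/f = 0.598/22.1 = 0.0271.

2.71%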